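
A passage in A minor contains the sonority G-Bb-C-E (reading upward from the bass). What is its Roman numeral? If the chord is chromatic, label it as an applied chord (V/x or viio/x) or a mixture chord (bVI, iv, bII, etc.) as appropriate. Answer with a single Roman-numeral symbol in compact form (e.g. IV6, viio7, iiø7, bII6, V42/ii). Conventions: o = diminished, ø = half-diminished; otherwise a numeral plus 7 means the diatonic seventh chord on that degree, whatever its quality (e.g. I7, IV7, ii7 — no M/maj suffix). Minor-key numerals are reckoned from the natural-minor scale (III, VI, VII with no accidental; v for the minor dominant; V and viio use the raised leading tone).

V43/VI

The pitches C-E-G-Bb form a dominant seventh chord rooted on C.
C is not a diatonic chord root with this quality in A minor, but it lies a perfect fifth above F (VI), so the chord functions as an applied dominant of VI.
With G in the bass the chord is in second inversion, so the figured bass is 43.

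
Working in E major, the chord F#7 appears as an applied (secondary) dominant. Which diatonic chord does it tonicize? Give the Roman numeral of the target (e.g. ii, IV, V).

The chord is a dominant seventh chord on F#.
A dominant resolves down a perfect fifth: F# → B. In E major, B is scale degree 5, i.e. V.

V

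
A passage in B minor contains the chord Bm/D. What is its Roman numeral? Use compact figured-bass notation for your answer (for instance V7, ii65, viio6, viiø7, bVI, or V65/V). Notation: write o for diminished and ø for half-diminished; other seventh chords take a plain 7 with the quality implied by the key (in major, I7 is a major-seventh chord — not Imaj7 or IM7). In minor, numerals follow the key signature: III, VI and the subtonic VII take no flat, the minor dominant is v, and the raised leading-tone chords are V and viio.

Stacked in thirds the chord is B-D-F#: a minor triad on B.
B is scale degree 1 in B minor, and a minor triad on that degree is written i.
With D in the bass the chord is in first inversion, so the figured bass is 6.

i6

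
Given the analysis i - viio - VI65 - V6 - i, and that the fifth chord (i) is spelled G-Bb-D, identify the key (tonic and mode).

G minor

The anchor chord is a minor triad on G, labeled i.
If G is scale degree 1 and the mode makes that degree carry a minor triad, the tonic is G and the mode is minor.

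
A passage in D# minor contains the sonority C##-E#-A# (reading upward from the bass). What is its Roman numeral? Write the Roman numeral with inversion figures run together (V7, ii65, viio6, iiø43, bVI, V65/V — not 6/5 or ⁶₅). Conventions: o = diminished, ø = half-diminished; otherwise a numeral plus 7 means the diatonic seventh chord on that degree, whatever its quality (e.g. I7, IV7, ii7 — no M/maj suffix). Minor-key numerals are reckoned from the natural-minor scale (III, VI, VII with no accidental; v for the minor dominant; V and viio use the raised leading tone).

The pitches A#-C##-E# form a major triad rooted on A#.
A# is scale degree 5 in D# minor, and a major triad on that degree is written V.
With C## in the bass the chord is in first inversion, so the figured bass is 6.

V6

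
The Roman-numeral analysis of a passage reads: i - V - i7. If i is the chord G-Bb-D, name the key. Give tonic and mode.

G minor

i is given as G-Bb-D — a minor triad with root G.
If G is scale degree 1 and the mode makes that degree carry a minor triad, the tonic is G and the mode is minor.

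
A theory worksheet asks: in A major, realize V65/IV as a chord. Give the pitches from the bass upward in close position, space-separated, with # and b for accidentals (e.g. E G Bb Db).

C# E G A

The slash means an applied dominant: we want the dominant of IV. In A major, IV is D major, and its dominant is built on A.
Building a dominant seventh chord on A gives A-C#-E-G.
The figured bass 65 indicates first inversion, placing the third (C#) in the bass: C#-E-G-A.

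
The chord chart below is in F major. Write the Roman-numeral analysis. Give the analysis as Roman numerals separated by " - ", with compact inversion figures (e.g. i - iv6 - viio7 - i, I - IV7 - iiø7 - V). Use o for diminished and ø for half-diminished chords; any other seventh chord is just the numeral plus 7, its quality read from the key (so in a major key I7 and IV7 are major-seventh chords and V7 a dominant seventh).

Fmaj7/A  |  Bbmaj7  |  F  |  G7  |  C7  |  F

I65 - IV7 - I - V7/V - V7 - I

Fmaj7/A has root F, degree 1 in F major, so I65.
Bbmaj7: root Bb is the subdominant; major seventh chord there is IV7.
F: root F is the tonic; major triad there is I.
G7 is the secondary dominant of V (dominant seventh chord on G): V7/V.
C7: dominant seventh chord on C = scale degree 5 → V7.
F: major triad on F = scale degree 1 → I.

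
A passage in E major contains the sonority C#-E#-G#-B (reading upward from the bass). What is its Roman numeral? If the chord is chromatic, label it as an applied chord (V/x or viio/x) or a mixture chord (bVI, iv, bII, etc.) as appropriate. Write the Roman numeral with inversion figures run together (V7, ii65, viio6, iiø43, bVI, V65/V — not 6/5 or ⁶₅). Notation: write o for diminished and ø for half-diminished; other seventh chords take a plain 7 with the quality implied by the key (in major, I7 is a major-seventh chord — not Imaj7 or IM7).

The pitches C#-E#-G#-B form a dominant seventh chord rooted on C#.
C# is not a diatonic chord root with this quality in E major, but it lies a perfect fifth above F# (ii), so the chord functions as an applied dominant of ii.

V7/ii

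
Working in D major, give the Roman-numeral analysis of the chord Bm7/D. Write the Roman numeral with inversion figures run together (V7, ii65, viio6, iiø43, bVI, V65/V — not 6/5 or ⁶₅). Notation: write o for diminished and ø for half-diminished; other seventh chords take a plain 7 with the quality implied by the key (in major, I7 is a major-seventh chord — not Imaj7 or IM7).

Stacked in thirds the chord is B-D-F#-A: a minor seventh chord on B.
B is scale degree 6 in D major, and a minor seventh chord on that degree is written vi7.
With D in the bass the chord is in first inversion, so the figured bass is 65.

vi65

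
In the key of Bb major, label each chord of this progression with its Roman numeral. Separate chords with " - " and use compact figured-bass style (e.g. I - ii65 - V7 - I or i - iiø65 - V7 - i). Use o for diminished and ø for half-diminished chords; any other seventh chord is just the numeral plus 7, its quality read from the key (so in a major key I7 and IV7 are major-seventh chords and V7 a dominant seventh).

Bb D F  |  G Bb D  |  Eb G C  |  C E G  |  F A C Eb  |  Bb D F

I - vi - ii6 - V/V - V7 - I

Bb-D-F: major triad on Bb = scale degree 1 → I.
G-Bb-D: root G is the submediant; minor triad there is vi.
Eb-G-C: root C is the supertonic; minor triad there is ii6.
C-E-G: a major triad on C, the applied dominant of V → V/V.
F-A-C-Eb has root F, degree 5 in Bb major, so V7.
Bb-D-F: root Bb is the tonic; major triad there is I.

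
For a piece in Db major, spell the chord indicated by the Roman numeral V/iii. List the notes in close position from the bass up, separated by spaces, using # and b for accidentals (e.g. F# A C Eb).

C E G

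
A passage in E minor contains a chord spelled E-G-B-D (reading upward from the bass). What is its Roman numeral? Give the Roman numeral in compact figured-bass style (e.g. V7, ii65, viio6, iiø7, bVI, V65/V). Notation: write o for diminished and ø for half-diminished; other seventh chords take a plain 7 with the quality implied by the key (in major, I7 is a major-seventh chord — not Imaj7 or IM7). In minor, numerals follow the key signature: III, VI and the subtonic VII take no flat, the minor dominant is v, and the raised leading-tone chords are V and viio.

Stacked in thirds the chord is E-G-B-D: a minor seventh chord on E.
E is scale degree 1 in E minor, and a minor seventh chord on that degree is written i7.

i7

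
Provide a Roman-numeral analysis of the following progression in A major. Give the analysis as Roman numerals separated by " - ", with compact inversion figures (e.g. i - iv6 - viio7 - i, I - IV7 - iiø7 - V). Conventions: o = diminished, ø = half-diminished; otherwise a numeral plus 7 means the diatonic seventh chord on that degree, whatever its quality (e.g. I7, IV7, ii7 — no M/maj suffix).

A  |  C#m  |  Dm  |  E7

I - iii - iv - V7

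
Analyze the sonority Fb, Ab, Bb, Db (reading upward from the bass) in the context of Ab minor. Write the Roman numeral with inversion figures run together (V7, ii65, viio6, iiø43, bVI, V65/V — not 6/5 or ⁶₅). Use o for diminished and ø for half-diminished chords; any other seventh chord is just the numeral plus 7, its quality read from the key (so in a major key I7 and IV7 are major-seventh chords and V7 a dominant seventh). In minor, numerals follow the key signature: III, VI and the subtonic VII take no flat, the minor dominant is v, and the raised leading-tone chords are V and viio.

Stacked in thirds the chord is Bb-Db-Fb-Ab: a half-diminished seventh chord on Bb.
Bb is scale degree 2 in Ab minor, and a half-diminished seventh chord on that degree is written iiø7.
With Fb in the bass the chord is in second inversion, so the figured bass is 43.

iiø43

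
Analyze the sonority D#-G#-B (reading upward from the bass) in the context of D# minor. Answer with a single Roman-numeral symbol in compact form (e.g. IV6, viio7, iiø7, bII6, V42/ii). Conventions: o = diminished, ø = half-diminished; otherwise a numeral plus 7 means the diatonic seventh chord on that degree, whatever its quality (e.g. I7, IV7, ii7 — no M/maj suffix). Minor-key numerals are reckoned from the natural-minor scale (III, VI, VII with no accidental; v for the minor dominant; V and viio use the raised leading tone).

Stacked in thirds the chord is G#-B-D#: a minor triad on G#.
G# is scale degree 4 in D# minor, and a minor triad on that degree is written iv.
With D# in the bass the chord is in second inversion, so the figured bass is 64.

iv64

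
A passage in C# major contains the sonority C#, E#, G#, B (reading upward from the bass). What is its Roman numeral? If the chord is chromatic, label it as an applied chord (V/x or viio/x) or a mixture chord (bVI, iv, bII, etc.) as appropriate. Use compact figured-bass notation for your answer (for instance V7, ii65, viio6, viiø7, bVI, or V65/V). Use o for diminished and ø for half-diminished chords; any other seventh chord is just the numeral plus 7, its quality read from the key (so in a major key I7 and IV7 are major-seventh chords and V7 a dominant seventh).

The pitches C#-E#-G#-B form a dominant seventh chord rooted on C#.
C# is not a diatonic chord root with this quality in C# major, but it lies a perfect fifth above F# (IV), so the chord functions as an applied dominant of IV.

V7/IV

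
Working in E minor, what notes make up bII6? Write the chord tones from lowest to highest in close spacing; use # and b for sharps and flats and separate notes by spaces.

bII6 is the Neapolitan sixth — a major triad on the lowered second degree, here in its customary first inversion. In E minor that root is F.
So the chord is F-A-C, a major triad.
The figured bass 6 indicates first inversion, placing the third (A) in the bass: A-C-F.

A C F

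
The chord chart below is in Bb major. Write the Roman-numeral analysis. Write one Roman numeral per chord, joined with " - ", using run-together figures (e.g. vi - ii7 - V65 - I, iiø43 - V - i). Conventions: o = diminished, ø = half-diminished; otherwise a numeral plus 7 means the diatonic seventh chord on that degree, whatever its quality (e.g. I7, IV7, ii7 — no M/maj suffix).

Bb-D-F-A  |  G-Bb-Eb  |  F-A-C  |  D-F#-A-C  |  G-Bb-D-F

Bb-D-F-A: root Bb is the tonic; major seventh chord there is I7.
G-Bb-Eb: root Eb is the subdominant; major triad there is IV6.
F-A-C has root F, degree 5 in Bb major, so V.
D-F#-A-C: chromatic; D is V of vi, so V7/vi.
G-Bb-D-F has root G, degree 6 in Bb major, so vi7.

I7 - IV6 - V - V7/vi - vi7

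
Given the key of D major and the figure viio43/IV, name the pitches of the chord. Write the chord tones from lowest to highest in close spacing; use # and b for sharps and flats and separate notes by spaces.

The slash marks an applied leading-tone chord: viio of IV. In D major, IV is G, so the leading tone to it is F#, a half step below.
Building a fully diminished seventh chord on F# gives F#-A-C-Eb.
The figured bass 43 indicates second inversion, placing the fifth (C) in the bass: C-Eb-F#-A.

C Eb F# A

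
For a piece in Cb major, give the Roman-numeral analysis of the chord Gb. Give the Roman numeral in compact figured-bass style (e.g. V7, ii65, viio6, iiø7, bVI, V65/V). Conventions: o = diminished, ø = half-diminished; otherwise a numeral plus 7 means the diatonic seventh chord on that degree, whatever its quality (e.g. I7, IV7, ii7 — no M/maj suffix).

Stacked in thirds the chord is Gb-Bb-Db: a major triad on Gb.
In Cb major, Gb is the dominant; the diatonic major triad there is V.

V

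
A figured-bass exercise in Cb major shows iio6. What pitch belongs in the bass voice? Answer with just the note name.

Fb

iio in Cb major has root Db; the chord is Db-Fb-Abb.
The figure 6 means first inversion — the third is in the bass.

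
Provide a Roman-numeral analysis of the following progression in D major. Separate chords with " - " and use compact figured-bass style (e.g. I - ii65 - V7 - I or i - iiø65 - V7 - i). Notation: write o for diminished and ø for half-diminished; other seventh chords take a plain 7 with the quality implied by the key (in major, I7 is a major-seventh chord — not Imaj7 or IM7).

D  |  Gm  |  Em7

I - iv - ii7

D: major triad on D = scale degree 1 → I.
Gm: minor triad on G — chromatic; iv (borrowed from the parallel minor).
Em7 has root E, degree 2 in D major, so ii7.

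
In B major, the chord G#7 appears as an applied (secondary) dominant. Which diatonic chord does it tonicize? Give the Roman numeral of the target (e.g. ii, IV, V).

ii

The chord is a dominant seventh chord on G#.
A dominant resolves down a perfect fifth: G# → C#. In B major, C# is scale degree 2, i.e. ii.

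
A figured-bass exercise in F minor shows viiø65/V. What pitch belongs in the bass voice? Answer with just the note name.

D

The applied chord viiø65/V is rooted on B: B-D-F-A.
The figure 65 means first inversion — the third is in the bass.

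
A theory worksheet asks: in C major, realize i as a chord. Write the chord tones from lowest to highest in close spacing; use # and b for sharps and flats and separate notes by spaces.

Scale degree 1 in C major is C; here the chord built on it is altered to a minor triad. i is the minor tonic, borrowed from the parallel minor.
So the chord is C-Eb-G.

C Eb G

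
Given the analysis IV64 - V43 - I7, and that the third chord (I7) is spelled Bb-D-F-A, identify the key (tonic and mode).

The chord Bbmaj7 is a major seventh chord rooted on Bb; its label is I7.
If Bb is scale degree 1 and the mode makes that degree carry a major seventh chord, the tonic is Bb and the mode is major.

Bb major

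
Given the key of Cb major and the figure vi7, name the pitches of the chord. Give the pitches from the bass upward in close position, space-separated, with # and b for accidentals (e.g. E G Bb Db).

The numeral's case and figure indicate a minor seventh chord. In Cb major its root, the sixth degree, is Ab.
Stacking thirds from Ab gives Ab-Cb-Eb-Gb.

Ab Cb Eb Gb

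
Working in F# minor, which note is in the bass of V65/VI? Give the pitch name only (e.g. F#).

The applied chord V65/VI is rooted on A: A-C#-E-G.
The figure 65 means first inversion — the third is in the bass.

C#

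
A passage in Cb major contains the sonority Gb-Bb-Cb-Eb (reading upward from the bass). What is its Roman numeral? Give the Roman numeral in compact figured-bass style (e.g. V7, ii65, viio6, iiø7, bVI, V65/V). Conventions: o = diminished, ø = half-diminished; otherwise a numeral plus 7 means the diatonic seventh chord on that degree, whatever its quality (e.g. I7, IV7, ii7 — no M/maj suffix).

Stacked in thirds the chord is Cb-Eb-Gb-Bb: a major seventh chord on Cb.
Cb is scale degree 1 in Cb major, and a major seventh chord on that degree is written I7.
With Gb in the bass the chord is in second inversion, so the figured bass is 43.

I43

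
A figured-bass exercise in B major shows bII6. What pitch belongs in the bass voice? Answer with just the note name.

E

bII in B major has root C; the chord is C-E-G.
The figure 6 means first inversion — the third is in the bass.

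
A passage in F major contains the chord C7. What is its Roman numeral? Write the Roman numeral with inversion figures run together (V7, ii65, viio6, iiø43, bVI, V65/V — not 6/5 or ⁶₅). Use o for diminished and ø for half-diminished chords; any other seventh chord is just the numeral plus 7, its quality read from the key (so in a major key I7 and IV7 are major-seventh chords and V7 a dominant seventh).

V7

Stacked in thirds the chord is C-E-G-Bb: a dominant seventh chord on C.
In F major, C is the dominant; the diatonic dominant seventh chord there is V7.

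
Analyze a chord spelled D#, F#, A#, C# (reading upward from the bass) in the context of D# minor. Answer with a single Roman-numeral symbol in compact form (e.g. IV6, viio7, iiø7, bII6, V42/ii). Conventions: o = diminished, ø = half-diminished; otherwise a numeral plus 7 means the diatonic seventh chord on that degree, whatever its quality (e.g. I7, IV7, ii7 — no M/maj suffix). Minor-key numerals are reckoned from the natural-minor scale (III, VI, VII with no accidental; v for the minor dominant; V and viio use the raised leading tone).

Stacked in thirds the chord is D#-F#-A#-C#: a minor seventh chord on D#.
In D# minor, D# is the tonic; the diatonic minor seventh chord there is i7.

i7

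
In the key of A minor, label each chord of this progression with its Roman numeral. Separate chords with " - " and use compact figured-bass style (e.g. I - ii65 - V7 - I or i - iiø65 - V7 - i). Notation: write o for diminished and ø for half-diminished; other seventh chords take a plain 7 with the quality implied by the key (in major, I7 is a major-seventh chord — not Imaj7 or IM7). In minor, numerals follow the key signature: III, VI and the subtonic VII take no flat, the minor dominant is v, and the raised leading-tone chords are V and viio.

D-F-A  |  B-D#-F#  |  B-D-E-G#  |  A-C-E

D-F-A has root D, degree 4 in A minor, so iv.
B-D#-F# is the secondary dominant of V (major triad on B): V/V.
B-D-E-G#: dominant seventh chord on E = scale degree 5 → V43.
A-C-E: minor triad on A = scale degree 1 → i.

iv - V/V - V43 - i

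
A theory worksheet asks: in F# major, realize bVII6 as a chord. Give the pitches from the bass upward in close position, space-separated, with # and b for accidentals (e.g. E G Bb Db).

G# B E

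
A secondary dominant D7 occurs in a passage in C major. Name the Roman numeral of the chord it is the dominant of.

V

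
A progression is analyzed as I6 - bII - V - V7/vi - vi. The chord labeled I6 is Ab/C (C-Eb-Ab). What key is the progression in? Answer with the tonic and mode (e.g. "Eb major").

Ab major

The anchor chord is a major triad on Ab, labeled I6.
If Ab is scale degree 1 and the mode makes that degree carry a major triad, the tonic is Ab and the mode is major.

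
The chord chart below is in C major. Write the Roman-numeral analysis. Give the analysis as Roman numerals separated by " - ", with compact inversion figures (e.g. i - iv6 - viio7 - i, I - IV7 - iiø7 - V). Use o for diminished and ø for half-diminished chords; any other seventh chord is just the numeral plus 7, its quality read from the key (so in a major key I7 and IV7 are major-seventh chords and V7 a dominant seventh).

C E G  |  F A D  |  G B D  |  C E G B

C-E-G: major triad on C = scale degree 1 → I.
F-A-D: root D is the supertonic; minor triad there is ii6.
G-B-D: major triad on G = scale degree 5 → V.
C-E-G-B has root C, degree 1 in C major, so I7.

I - ii6 - V - I7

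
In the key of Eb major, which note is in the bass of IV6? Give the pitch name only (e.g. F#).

C

IV in Eb major has root Ab; the chord is Ab-C-Eb.
The figure 6 means first inversion — the third is in the bass.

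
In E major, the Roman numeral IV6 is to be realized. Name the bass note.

C#

IV in E major has root A; the chord is A-C#-E.
The figure 6 means first inversion — the third is in the bass.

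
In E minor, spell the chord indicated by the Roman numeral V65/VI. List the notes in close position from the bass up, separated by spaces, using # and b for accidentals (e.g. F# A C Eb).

B D F G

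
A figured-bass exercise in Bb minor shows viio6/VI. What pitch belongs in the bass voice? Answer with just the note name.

Ab

The applied chord viio6/VI is rooted on F: F-Ab-Cb.
The figure 6 means first inversion — the third is in the bass.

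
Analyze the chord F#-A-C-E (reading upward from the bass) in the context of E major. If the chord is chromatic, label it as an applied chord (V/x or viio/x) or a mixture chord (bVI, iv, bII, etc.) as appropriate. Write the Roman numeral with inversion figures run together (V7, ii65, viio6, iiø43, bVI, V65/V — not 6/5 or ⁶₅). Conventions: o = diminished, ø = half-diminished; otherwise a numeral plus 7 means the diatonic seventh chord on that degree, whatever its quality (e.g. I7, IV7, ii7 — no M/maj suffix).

iiø7

Stacked in thirds the chord is F#-A-C-E: a half-diminished seventh chord on F#.
F# is the second degree of E major. This is the half-diminished supertonic seventh, borrowed from the parallel minor.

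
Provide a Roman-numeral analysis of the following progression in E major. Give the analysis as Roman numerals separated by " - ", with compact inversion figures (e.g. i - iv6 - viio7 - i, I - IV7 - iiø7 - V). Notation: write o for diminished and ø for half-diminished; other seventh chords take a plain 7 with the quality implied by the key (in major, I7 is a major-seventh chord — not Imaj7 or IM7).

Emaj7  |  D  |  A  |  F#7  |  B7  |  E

I7 - bVII - IV - V7/V - V7 - I

Emaj7: root E is the tonic; major seventh chord there is I7.
D: D with this quality isn't in the key; it's bVII, borrowed from the parallel minor.
A has root A, degree 4 in E major, so IV.
F#7: chromatic; F# is V of V, so V7/V.
B7: root B is the dominant; dominant seventh chord there is V7.
E: root E is the tonic; major triad there is I.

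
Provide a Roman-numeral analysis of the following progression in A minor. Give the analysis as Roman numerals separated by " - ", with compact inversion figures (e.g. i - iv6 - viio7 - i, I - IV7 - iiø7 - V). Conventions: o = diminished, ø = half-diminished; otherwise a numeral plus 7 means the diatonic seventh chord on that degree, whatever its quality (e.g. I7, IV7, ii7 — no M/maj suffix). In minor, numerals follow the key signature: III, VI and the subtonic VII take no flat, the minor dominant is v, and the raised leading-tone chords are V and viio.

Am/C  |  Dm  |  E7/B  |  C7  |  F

i6 - iv - V43 - V7/VI - VI

Am/C: minor triad on A = scale degree 1 → i6.
Dm: minor triad on D = scale degree 4 → iv.
E7/B: root E is the dominant; dominant seventh chord there is V43.
C7: chromatic; C is V of VI, so V7/VI.
F: major triad on F = scale degree 6 → VI.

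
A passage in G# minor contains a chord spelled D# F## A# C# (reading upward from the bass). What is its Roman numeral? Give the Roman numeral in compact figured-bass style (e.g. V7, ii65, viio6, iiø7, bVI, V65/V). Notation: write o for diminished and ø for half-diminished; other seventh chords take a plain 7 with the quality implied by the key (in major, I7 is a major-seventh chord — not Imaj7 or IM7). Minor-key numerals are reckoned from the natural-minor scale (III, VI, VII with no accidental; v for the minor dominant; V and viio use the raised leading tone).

V7

Stacked in thirds the chord is D#-F##-A#-C#: a dominant seventh chord on D#.
D# is scale degree 5 in G# minor, and a dominant seventh chord on that degree is written V7.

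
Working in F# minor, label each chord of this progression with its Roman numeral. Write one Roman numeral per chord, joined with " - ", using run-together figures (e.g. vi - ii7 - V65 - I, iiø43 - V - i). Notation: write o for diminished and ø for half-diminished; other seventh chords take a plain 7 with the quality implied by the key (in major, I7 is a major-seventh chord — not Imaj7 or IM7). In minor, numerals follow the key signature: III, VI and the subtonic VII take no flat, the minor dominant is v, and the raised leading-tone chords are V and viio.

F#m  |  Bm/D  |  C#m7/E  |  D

i - iv6 - v65 - VI

F#m has root F#, degree 1 in F# minor, so i.
Bm/D has root B, degree 4 in F# minor, so iv6.
C#m7/E: root C# is the dominant; minor seventh chord there is v65.
D: root D is the submediant; major triad there is VI.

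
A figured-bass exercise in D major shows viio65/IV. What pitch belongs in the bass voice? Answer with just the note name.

The applied chord viio65/IV is rooted on F#: F#-A-C-Eb.
The figure 65 means first inversion — the third is in the bass.

A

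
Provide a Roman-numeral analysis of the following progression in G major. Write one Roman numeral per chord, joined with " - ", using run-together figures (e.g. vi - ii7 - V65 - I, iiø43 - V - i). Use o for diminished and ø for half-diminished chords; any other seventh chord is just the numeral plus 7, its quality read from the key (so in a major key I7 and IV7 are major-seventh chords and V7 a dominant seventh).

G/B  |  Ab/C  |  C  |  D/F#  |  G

G/B: major triad on G = scale degree 1 → I6.
Ab/C: Ab with this quality isn't in the key; a major triad on b2 is the Neapolitan sixth, bII6 (third, C, in the bass — hence the 6).
C: root C is the subdominant; major triad there is IV.
D/F#: major triad on D = scale degree 5 → V6.
G: major triad on G = scale degree 1 → I.

I6 - bII6 - IV - V6 - I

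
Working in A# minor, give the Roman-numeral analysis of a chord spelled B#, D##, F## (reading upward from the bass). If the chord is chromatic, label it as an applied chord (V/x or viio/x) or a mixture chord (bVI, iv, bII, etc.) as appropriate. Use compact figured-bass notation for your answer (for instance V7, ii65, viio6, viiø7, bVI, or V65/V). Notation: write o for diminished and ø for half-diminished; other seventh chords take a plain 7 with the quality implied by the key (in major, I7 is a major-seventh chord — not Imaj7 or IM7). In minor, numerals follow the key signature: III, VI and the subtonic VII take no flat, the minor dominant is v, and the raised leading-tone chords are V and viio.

V/V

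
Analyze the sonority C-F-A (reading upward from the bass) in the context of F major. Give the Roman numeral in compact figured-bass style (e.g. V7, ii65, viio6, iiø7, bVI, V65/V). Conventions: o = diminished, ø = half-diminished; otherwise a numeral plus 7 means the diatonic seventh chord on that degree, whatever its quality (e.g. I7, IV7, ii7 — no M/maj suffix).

I64

Stacked in thirds the chord is F-A-C: a major triad on F.
F is scale degree 1 in F major, and a major triad on that degree is written I.
With C in the bass the chord is in second inversion, so the figured bass is 64.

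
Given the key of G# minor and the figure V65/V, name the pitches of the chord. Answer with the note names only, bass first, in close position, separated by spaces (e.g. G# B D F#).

C## E# G# A#

V65/V is a secondary dominant — the dominant seventh of V. V in G# minor is D#, so the applied chord's root is A#, a perfect fifth above.
Building a dominant seventh chord on A# gives A#-C##-E#-G#.
With the 65 figure the chord is in first inversion; from the bass C## upward in close position it reads C##-E#-G#-A#.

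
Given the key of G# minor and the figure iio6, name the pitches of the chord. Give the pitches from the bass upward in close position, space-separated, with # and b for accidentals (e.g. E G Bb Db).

C# E A#

In G# minor, scale degree 2 is A#, and the diatonic chord built there is a diminished triad.
Stacking thirds from A# gives A#-C#-E.
With the 6 figure the chord is in first inversion; from the bass C# upward in close position it reads C#-E-A#.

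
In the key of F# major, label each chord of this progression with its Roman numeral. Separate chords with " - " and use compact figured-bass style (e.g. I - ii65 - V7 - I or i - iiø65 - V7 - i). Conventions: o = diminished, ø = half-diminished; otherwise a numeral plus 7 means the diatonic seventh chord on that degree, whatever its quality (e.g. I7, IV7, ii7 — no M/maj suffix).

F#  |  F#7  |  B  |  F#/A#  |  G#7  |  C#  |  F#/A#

I - V7/IV - IV - I6 - V7/V - V - I6

F#: root F# is the tonic; major triad there is I.
F#7 is the secondary dominant of IV (dominant seventh chord on F#): V7/IV.
B: root B is the subdominant; major triad there is IV.
F#/A#: root F# is the tonic; major triad there is I6.
G#7: a dominant seventh chord on G#, the applied dominant of V → V7/V.
C# has root C#, degree 5 in F# major, so V.
F#/A#: major triad on F# = scale degree 1 → I6.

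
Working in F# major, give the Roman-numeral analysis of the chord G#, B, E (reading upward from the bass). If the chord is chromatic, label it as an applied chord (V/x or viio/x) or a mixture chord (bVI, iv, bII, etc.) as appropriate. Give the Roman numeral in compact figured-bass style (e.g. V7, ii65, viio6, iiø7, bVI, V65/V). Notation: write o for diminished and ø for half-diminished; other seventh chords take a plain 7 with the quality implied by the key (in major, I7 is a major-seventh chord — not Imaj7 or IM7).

bVII6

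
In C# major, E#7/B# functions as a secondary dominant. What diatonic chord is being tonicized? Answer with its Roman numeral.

vi

The chord is a dominant seventh chord on E#.
A dominant resolves down a perfect fifth: E# → A#. In C# major, A# is scale degree 6, i.e. vi.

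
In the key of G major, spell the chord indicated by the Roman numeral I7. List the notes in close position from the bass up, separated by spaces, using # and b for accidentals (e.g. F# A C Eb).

The numeral's case and figure indicate a major seventh chord. In G major its root, the tonic, is G.
Stacking thirds from G gives G-B-D-F#.

G B D F#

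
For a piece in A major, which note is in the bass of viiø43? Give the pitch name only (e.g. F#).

viiø in A major has root G#; the chord is G#-B-D-F#.
The figure 43 means second inversion — the fifth is in the bass.

D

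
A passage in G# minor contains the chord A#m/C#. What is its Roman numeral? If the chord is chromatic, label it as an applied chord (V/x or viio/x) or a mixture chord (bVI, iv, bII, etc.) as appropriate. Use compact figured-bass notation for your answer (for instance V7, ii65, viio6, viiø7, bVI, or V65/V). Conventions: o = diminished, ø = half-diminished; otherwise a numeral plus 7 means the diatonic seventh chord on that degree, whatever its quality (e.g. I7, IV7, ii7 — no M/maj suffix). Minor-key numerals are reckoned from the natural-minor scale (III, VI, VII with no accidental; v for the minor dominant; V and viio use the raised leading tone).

The pitches A#-C#-E# form a minor triad rooted on A#.
A# is the second degree of G# minor. This is the minor supertonic, borrowed from the parallel major (the Dorian ii).
With C# in the bass the chord is in first inversion, so the figured bass is 6.

ii6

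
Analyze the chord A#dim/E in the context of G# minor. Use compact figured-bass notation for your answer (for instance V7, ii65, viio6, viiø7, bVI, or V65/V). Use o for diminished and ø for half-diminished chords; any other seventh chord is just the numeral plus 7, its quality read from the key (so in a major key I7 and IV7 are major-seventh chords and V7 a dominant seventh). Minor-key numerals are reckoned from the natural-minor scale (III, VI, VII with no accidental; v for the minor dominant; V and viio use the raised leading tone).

iio64

The pitches A#-C#-E form a diminished triad rooted on A#.
In G# minor, A# is the supertonic; the diatonic diminished triad there is iio.
With E in the bass the chord is in second inversion, so the figured bass is 64.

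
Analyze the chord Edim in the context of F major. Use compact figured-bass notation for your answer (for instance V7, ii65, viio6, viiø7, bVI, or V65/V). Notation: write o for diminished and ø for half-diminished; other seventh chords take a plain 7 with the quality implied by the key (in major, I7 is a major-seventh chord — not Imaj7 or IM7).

Stacked in thirds the chord is E-G-Bb: a diminished triad on E.
E is scale degree 7 in F major, and a diminished triad on that degree is written viio.

viio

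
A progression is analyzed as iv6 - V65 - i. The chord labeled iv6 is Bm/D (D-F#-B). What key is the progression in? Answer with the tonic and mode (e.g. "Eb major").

F# minor

The chord Bm/D is a minor triad rooted on B; its label is iv6.
Counting down 3 scale steps from B places the tonic on F#; a minor triad on degree 4 is diatonic only in minor.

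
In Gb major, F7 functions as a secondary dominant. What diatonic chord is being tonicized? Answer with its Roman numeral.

iii

The chord is a dominant seventh chord on F.
A dominant resolves down a perfect fifth: F → Bb. In Gb major, Bb is scale degree 3, i.e. iii.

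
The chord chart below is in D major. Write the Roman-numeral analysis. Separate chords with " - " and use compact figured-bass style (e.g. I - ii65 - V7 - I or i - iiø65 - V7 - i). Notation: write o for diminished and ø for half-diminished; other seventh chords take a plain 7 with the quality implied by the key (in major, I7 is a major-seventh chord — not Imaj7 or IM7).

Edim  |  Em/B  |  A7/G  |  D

Edim: E with this quality isn't in the key; it's iio, borrowed from the parallel minor.
Em/B: minor triad on E = scale degree 2 → ii64.
A7/G: dominant seventh chord on A = scale degree 5 → V42.
D: major triad on D = scale degree 1 → I.

iio - ii64 - V42 - I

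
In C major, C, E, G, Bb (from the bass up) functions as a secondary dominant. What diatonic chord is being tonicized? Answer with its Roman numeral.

IV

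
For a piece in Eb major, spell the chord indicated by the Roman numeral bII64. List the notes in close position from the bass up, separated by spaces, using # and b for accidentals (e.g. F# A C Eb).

Cb Fb Ab

bII64 is the Neapolitan chord — a major triad on the lowered second degree. In Eb major that root is Fb.
So the chord is Fb-Ab-Cb.
The figured bass 64 indicates second inversion, placing the fifth (Cb) in the bass: Cb-Fb-Ab.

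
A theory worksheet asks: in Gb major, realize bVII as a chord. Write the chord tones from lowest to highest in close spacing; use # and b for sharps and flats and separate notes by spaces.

Fb Ab Cb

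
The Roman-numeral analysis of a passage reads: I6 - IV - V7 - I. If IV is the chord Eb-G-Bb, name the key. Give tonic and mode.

Bb major

IV is given as Eb-G-Bb — a major triad with root Eb.
IV on Eb implies Eb is the subdominant; that puts the tonic at Bb, and the uppercase numeral fits major mode.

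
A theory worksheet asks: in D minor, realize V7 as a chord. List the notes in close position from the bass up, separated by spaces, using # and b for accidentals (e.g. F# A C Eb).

In D minor, scale degree 5 is A. The dominant is major (leading tone raised), so V is a dominant seventh chord.
Stacking thirds from A gives A-C#-E-G.

A C# E G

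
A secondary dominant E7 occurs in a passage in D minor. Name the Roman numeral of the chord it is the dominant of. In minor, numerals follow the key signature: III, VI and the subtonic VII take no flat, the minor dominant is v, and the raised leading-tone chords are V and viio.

The chord is a dominant seventh chord on E.
A dominant resolves down a perfect fifth: E → A. In D minor, A is scale degree 5, i.e. V.

V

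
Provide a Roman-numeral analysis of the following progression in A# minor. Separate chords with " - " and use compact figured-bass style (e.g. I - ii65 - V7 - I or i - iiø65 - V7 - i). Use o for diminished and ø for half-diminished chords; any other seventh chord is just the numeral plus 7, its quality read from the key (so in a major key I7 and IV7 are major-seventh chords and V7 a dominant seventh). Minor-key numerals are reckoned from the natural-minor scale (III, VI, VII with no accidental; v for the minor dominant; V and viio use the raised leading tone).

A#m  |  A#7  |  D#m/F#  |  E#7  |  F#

A#m: minor triad on A# = scale degree 1 → i.
A#7: a dominant seventh chord on A#, the applied dominant of iv → V7/iv.
D#m/F#: root D# is the subdominant; minor triad there is iv6.
E#7: root E# is the dominant; dominant seventh chord there is V7.
F#: major triad on F# = scale degree 6 → VI.

i - V7/iv - iv6 - V7 - VI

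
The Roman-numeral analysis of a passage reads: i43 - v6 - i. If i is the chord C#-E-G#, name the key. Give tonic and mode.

C# minor

i is given as C#-E-G# — a minor triad with root C#.
If C# is scale degree 1 and the mode makes that degree carry a minor triad, the tonic is C# and the mode is minor.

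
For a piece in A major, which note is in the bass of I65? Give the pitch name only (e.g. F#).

I in A major has root A; the chord is A-C#-E-G#.
The figure 65 means first inversion — the third is in the bass.

C#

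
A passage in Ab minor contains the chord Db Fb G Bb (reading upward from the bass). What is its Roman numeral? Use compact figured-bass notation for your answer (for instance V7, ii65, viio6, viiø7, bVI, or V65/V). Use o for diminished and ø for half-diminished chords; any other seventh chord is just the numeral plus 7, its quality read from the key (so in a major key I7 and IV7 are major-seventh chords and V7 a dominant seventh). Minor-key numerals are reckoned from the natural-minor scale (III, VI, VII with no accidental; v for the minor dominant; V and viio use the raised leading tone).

The pitches G-Bb-Db-Fb form a fully diminished seventh chord rooted on G.
In Ab minor, G is the leading tone; the diatonic fully diminished seventh chord there is viio7.
With Db in the bass the chord is in second inversion, so the figured bass is 43.

viio43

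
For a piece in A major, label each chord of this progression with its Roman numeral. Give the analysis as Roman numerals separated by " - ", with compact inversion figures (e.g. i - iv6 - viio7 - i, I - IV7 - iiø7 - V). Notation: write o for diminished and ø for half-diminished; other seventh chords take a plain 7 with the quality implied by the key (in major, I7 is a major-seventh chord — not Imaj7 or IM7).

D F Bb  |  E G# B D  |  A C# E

D-F-Bb: Bb with this quality isn't in the key; a major triad on b2 is the Neapolitan sixth, bII6 (third, D, in the bass — hence the 6).
E-G#-B-D has root E, degree 5 in A major, so V7.
A-C#-E: root A is the tonic; major triad there is I.

bII6 - V7 - I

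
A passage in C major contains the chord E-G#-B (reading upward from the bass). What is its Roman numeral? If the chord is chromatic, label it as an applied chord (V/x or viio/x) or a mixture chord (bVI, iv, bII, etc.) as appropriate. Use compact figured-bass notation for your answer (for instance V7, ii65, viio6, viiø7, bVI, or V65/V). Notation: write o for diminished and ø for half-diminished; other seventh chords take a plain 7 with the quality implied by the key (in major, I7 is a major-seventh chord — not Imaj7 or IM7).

V/vi

Stacked in thirds the chord is E-G#-B: a major triad on E.
E is not a diatonic chord root with this quality in C major, but it lies a perfect fifth above A (vi), so the chord functions as an applied dominant of vi.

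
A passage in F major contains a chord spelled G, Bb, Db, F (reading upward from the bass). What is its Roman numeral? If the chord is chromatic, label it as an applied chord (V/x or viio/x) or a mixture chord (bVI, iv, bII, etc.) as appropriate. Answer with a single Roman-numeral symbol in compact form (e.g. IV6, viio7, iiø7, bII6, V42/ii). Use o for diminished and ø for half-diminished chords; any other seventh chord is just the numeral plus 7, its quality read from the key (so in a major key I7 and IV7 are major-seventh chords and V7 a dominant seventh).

Stacked in thirds the chord is G-Bb-Db-F: a half-diminished seventh chord on G.
G is the second degree of F major. This is the half-diminished supertonic seventh, borrowed from the parallel minor.

iiø7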